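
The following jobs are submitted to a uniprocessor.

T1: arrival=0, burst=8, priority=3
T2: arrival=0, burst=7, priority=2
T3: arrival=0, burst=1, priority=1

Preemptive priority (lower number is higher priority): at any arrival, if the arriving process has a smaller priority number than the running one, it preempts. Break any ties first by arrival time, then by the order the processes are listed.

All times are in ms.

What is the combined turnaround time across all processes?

25

Gantt: | T3 0-1 | T2 1-8 | T1 8-16 |
Completion: T1=16  T2=8  T3=1
Turnaround = completion − arrival: T1=16, T2=8, T3=1
Total turnaround = 16 + 8 + 1 = 25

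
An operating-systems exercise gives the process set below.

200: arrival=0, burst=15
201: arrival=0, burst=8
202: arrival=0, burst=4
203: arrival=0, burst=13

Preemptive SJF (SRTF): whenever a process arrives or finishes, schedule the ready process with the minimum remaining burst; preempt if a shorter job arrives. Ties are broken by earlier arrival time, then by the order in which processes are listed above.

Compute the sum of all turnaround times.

Timeline: | 202 0-4 | 201 4-12 | 203 12-25 | 200 25-40 |
Completion: 200=40  201=12  202=4  203=25
Turnaround (C−A): 200=40  201=12  202=4  203=25
Turnaround = completion − arrival: 200=40, 201=12, 202=4, 203=25
Total turnaround = 40 + 12 + 4 + 25 = 81

81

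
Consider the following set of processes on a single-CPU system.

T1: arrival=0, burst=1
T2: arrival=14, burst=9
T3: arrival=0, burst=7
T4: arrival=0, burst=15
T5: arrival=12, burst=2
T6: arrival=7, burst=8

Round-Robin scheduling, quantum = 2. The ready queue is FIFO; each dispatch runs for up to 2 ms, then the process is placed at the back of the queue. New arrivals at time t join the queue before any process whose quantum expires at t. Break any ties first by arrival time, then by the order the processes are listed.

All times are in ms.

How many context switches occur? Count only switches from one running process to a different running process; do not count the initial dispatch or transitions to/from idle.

22

Timeline: | T1 0-1 | T3 1-3 | T4 3-5 | T3 5-7 | T4 7-9 | T6 9-11 | T3 11-13 | T4 13-15 | T6 15-17 | T5 17-19 | T3 19-20 | T2 20-22 | T4 22-24 | T6 24-26 | T2 26-28 | T4 28-30 | T6 30-32 | T2 32-34 | T4 34-36 | T2 36-38 | T4 38-40 | T2 40-41 | T4 41-42 |
Completion: T1=1  T2=41  T3=20  T4=42  T5=19  T6=32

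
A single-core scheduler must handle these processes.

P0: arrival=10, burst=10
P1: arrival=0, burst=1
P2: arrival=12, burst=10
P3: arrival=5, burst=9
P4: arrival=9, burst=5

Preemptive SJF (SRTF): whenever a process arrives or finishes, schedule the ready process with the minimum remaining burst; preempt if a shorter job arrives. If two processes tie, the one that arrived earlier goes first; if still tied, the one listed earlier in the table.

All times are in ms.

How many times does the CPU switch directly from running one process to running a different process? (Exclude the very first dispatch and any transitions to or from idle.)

3

Timeline: | P1 0-1 | idle 1-5 | P3 5-14 | P4 14-19 | P0 19-29 | P2 29-39 |
Completion: P0=29  P1=1  P2=39  P3=14  P4=19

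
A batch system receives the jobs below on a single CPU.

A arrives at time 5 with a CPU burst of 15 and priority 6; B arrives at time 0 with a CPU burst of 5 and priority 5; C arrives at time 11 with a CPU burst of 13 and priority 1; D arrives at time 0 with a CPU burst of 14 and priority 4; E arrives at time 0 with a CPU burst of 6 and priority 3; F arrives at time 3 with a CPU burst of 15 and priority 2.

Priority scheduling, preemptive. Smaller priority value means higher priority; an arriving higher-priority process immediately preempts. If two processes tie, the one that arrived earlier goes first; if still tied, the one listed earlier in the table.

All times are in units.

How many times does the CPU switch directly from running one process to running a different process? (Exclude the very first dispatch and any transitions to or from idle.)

Schedule: | E 0-3 | F 3-11 | C 11-24 | F 24-31 | E 31-34 | D 34-48 | B 48-53 | A 53-68 |
Completion: A=68  B=53  C=24  D=48  E=34  F=31

7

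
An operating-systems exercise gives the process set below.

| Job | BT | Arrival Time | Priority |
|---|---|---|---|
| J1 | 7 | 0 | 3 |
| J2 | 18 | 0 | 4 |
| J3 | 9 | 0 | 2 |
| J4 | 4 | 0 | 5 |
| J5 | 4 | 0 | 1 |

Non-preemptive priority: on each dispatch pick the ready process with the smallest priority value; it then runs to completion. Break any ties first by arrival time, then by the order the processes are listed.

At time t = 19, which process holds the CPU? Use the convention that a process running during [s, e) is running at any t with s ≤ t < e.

J1

Timeline: | J5 0-4 | J3 4-13 | J1 13-20 | J2 20-38 | J4 38-42 |
Completion: J1=20  J2=38  J3=13  J4=42  J5=4
Turnaround (C−A): J1=20  J2=38  J3=13  J4=42  J5=4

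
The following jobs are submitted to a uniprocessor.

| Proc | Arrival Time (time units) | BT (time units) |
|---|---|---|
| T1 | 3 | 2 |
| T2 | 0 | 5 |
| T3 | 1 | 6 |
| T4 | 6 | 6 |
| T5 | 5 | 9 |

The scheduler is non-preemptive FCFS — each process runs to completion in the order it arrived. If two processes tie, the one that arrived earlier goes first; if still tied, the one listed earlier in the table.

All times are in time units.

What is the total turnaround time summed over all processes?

64

Schedule: | T2 0-5 | T3 5-11 | T1 11-13 | T5 13-22 | T4 22-28 |
Completion: T1=13  T2=5  T3=11  T4=28  T5=22
Turnaround (C−A): T1=10  T2=5  T3=10  T4=22  T5=17
Turnaround = completion − arrival: T1=10, T2=5, T3=10, T4=22, T5=17
Total turnaround = 10 + 5 + 10 + 22 + 17 = 64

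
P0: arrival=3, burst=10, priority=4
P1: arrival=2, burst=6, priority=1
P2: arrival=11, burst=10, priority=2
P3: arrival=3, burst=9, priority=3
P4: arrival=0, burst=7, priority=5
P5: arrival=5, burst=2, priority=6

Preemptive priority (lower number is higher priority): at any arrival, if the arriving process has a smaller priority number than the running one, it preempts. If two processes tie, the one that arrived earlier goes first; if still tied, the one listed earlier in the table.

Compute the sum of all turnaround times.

155

Schedule: | P4 0-2 | P1 2-8 | P3 8-11 | P2 11-21 | P3 21-27 | P0 27-37 | P4 37-42 | P5 42-44 |
Completion: P0=37  P1=8  P2=21  P3=27  P4=42  P5=44
Turnaround (C−A): P0=34  P1=6  P2=10  P3=24  P4=42  P5=39
Turnaround = completion − arrival: P0=34, P1=6, P2=10, P3=24, P4=42, P5=39
Total turnaround = 34 + 6 + 10 + 24 + 42 + 39 = 155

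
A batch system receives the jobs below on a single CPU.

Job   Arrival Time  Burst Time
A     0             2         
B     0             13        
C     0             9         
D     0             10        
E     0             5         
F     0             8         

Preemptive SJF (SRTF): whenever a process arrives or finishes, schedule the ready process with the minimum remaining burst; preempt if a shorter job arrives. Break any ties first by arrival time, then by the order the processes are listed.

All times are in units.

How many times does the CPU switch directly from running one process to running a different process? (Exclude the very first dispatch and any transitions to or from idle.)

Gantt: | A 0-2 | E 2-7 | F 7-15 | C 15-24 | D 24-34 | B 34-47 |
Completion: A=2  B=47  C=24  D=34  E=7  F=15

5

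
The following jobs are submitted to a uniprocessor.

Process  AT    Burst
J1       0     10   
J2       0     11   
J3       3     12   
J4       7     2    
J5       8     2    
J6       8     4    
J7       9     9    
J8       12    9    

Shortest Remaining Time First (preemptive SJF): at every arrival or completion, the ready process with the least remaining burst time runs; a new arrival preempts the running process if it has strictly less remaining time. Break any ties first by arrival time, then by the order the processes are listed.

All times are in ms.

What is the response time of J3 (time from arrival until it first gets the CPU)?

Timeline: | J1 0-7 | J4 7-9 | J5 9-11 | J1 11-14 | J6 14-18 | J7 18-27 | J8 27-36 | J2 36-47 | J3 47-59 |
Completion: J1=14  J2=47  J3=59  J4=9  J5=11  J6=18  J7=27  J8=36
Turnaround (C−A): J1=14  J2=47  J3=56  J4=2  J5=3  J6=10  J7=18  J8=24
Response(J3) = first start − arrival = 47 − 3 = 44

44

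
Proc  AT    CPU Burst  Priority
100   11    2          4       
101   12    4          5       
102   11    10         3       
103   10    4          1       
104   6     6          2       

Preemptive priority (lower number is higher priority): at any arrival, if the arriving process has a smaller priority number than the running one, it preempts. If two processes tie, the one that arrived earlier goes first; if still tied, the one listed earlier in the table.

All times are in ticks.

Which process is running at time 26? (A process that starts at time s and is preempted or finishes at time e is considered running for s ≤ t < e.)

100

Timeline: | idle 0-6 | 104 6-10 | 103 10-14 | 104 14-16 | 102 16-26 | 100 26-28 | 101 28-32 |
Completion: 100=28  101=32  102=26  103=14  104=16
Turnaround (C−A): 100=17  101=20  102=15  103=4  104=10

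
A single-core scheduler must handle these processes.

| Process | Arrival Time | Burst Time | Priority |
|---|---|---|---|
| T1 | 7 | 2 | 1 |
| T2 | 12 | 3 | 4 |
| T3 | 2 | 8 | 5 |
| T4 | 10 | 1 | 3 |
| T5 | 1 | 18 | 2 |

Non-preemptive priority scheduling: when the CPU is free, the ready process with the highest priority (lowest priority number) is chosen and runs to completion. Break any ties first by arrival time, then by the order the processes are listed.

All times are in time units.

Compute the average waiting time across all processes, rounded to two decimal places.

Gantt: | idle 0-1 | T5 1-19 | T1 19-21 | T4 21-22 | T2 22-25 | T3 25-33 |
Completion: T1=21  T2=25  T3=33  T4=22  T5=19
Turnaround (C−A): T1=14  T2=13  T3=31  T4=12  T5=18
Waiting times: T1=12, T2=10, T3=23, T4=11, T5=0
Average waiting = (12+10+23+11+0) / 5 = 56/5 = 11.20

11.20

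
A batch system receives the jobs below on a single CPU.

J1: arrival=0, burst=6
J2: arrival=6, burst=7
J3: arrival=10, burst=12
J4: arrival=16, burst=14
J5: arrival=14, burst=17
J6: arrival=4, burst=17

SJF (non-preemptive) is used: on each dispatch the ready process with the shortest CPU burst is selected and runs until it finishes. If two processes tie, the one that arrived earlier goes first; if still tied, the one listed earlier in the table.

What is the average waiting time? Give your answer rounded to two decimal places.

Timeline: | J1 0-6 | J2 6-13 | J3 13-25 | J4 25-39 | J6 39-56 | J5 56-73 |
Completion: J1=6  J2=13  J3=25  J4=39  J5=73  J6=56
Waiting times: J1=0, J2=0, J3=3, J4=9, J5=42, J6=35
Average waiting = (0+0+3+9+42+35) / 6 = 89/6 = 14.83

14.83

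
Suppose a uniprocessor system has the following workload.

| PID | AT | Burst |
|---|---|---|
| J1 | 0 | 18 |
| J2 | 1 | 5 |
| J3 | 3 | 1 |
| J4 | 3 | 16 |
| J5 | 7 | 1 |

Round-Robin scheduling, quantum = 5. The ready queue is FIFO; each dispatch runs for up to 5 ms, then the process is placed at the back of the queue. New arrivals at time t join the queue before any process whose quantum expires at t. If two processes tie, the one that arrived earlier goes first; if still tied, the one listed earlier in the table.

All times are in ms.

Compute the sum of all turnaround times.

110

Schedule: | J1 0-5 | J2 5-10 | J3 10-11 | J4 11-16 | J1 16-21 | J5 21-22 | J4 22-27 | J1 27-32 | J4 32-37 | J1 37-40 | J4 40-41 |
Completion: J1=40  J2=10  J3=11  J4=41  J5=22
Turnaround = completion − arrival: J1=40, J2=9, J3=8, J4=38, J5=15
Total turnaround = 40 + 9 + 8 + 38 + 15 = 110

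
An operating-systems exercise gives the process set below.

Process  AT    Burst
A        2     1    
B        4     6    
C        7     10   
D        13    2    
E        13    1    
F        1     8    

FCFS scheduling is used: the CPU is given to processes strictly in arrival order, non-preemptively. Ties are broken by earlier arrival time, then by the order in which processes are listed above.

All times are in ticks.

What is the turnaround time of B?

Timeline: | idle 0-1 | F 1-9 | A 9-10 | B 10-16 | C 16-26 | D 26-28 | E 28-29 |
Completion: A=10  B=16  C=26  D=28  E=29  F=9
Turnaround(B) = completion − arrival = 16 − 4 = 12

12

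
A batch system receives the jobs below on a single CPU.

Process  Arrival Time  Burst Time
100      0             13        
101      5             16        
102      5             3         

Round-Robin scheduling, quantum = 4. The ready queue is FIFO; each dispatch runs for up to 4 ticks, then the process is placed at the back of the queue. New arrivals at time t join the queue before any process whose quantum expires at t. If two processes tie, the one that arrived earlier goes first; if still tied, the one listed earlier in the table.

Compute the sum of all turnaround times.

61

Gantt: | 100 0-8 | 101 8-12 | 102 12-15 | 100 15-19 | 101 19-23 | 100 23-24 | 101 24-32 |
Completion: 100=24  101=32  102=15
Turnaround (C−A): 100=24  101=27  102=10
Turnaround = completion − arrival: 100=24, 101=27, 102=10
Total turnaround = 24 + 27 + 10 = 61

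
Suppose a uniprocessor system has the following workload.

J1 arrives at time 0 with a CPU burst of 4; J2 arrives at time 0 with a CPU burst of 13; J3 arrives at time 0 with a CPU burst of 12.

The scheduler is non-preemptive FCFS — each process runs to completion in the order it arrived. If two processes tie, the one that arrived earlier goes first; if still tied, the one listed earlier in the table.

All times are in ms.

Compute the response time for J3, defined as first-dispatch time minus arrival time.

Gantt: | J1 0-4 | J2 4-17 | J3 17-29 |
Completion: J1=4  J2=17  J3=29
Turnaround (C−A): J1=4  J2=17  J3=29
Response(J3) = first start − arrival = 17 − 0 = 17

17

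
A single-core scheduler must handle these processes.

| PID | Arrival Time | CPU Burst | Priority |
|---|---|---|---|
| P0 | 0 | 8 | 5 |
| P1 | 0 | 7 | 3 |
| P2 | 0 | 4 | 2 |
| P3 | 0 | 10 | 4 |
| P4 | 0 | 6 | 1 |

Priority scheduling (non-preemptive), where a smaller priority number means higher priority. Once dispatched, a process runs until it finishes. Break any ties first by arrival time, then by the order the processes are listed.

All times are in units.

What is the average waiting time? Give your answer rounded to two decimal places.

12.00

Timeline: | P4 0-6 | P2 6-10 | P1 10-17 | P3 17-27 | P0 27-35 |
Completion: P0=35  P1=17  P2=10  P3=27  P4=6
Turnaround (C−A): P0=35  P1=17  P2=10  P3=27  P4=6
Waiting times: P0=27, P1=10, P2=6, P3=17, P4=0
Average waiting = (27+10+6+17+0) / 5 = 60/5 = 12.00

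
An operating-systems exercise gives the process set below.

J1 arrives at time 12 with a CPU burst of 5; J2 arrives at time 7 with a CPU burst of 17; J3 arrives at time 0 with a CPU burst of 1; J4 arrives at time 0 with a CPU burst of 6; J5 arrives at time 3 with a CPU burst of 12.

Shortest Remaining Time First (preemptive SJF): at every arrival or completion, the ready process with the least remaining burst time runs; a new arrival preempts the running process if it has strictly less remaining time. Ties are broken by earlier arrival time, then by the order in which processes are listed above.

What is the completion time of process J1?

Timeline: | J3 0-1 | J4 1-7 | J5 7-12 | J1 12-17 | J5 17-24 | J2 24-41 |
Completion: J1=17  J2=41  J3=1  J4=7  J5=24
Turnaround (C−A): J1=5  J2=34  J3=1  J4=7  J5=21

17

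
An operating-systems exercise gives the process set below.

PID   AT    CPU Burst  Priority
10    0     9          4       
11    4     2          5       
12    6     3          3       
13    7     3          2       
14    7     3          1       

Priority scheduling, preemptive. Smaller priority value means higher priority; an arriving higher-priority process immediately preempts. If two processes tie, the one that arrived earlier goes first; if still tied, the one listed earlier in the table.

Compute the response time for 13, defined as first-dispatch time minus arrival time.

Schedule: | 10 0-6 | 12 6-7 | 14 7-10 | 13 10-13 | 12 13-15 | 10 15-18 | 11 18-20 |
Completion: 10=18  11=20  12=15  13=13  14=10
Turnaround (C−A): 10=18  11=16  12=9  13=6  14=3
Response(13) = first start − arrival = 10 − 7 = 3

3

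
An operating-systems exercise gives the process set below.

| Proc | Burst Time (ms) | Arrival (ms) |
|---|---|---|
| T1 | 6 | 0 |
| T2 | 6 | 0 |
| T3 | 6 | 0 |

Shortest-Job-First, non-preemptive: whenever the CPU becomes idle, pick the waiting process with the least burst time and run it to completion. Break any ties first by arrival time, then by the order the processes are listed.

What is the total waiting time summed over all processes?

18

Schedule: | T1 0-6 | T2 6-12 | T3 12-18 |
Completion: T1=6  T2=12  T3=18
Waiting = turnaround − burst: T1=0, T2=6, T3=12
Total waiting = 0 + 6 + 12 = 18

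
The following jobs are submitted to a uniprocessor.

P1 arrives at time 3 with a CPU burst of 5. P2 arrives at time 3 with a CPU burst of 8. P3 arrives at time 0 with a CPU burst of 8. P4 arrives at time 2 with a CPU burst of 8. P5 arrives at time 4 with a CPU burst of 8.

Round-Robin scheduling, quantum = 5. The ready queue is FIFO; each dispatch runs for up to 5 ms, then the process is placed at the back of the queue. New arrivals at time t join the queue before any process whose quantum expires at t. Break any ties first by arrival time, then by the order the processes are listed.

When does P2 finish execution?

Timeline: | P3 0-5 | P4 5-10 | P1 10-15 | P2 15-20 | P5 20-25 | P3 25-28 | P4 28-31 | P2 31-34 | P5 34-37 |
Completion: P1=15  P2=34  P3=28  P4=31  P5=37
Turnaround (C−A): P1=12  P2=31  P3=28  P4=29  P5=33

34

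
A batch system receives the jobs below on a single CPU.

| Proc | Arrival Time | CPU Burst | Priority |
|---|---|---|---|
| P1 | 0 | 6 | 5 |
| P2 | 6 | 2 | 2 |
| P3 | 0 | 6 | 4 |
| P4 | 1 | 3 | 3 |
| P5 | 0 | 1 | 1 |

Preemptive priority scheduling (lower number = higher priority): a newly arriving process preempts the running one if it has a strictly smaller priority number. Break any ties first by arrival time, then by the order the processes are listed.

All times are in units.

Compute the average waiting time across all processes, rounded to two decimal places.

3.60

Schedule: | P5 0-1 | P4 1-4 | P3 4-6 | P2 6-8 | P3 8-12 | P1 12-18 |
Completion: P1=18  P2=8  P3=12  P4=4  P5=1
Waiting times: P1=12, P2=0, P3=6, P4=0, P5=0
Average waiting = (12+0+6+0+0) / 5 = 18/5 = 3.60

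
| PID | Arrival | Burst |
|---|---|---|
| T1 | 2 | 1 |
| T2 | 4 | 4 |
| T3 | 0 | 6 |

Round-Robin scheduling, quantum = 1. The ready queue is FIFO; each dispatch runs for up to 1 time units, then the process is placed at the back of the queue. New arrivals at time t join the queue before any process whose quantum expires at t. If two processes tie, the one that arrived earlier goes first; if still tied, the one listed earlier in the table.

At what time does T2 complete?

Timeline: | T3 0-2 | T1 2-3 | T3 3-4 | T2 4-5 | T3 5-6 | T2 6-7 | T3 7-8 | T2 8-9 | T3 9-10 | T2 10-11 |
Completion: T1=3  T2=11  T3=10
Turnaround (C−A): T1=1  T2=7  T3=10

11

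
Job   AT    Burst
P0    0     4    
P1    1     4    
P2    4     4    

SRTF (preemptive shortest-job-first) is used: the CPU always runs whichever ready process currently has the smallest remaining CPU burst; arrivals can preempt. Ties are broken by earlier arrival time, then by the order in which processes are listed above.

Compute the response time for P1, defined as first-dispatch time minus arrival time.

Timeline: | P0 0-4 | P1 4-8 | P2 8-12 |
Completion: P0=4  P1=8  P2=12
Turnaround (C−A): P0=4  P1=7  P2=8
Response(P1) = first start − arrival = 4 − 1 = 3

3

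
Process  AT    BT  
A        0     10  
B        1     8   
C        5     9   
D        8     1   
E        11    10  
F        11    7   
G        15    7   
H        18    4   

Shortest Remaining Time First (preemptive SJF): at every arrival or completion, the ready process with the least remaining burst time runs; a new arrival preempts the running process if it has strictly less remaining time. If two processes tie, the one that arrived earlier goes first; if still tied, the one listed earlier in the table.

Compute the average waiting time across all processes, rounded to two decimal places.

12.75

Timeline: | A 0-1 | B 1-9 | D 9-10 | A 10-11 | F 11-18 | H 18-22 | G 22-29 | A 29-37 | C 37-46 | E 46-56 |
Completion: A=37  B=9  C=46  D=10  E=56  F=18  G=29  H=22
Waiting times: A=27, B=0, C=32, D=1, E=35, F=0, G=7, H=0
Average waiting = (27+0+32+1+35+0+7+0) / 8 = 102/8 = 12.75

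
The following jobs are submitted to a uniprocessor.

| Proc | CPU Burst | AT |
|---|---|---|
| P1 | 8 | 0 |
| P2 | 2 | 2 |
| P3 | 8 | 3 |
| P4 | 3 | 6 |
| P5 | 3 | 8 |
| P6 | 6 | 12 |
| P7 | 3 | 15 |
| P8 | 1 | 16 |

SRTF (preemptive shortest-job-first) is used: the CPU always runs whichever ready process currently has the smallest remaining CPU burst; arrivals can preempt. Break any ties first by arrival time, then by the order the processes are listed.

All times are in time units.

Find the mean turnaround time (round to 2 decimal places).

9.50

Schedule: | P1 0-2 | P2 2-4 | P1 4-6 | P4 6-9 | P5 9-12 | P1 12-16 | P8 16-17 | P7 17-20 | P6 20-26 | P3 26-34 |
Completion: P1=16  P2=4  P3=34  P4=9  P5=12  P6=26  P7=20  P8=17
Turnaround times: P1=16, P2=2, P3=31, P4=3, P5=4, P6=14, P7=5, P8=1
Average turnaround = (16+2+31+3+4+14+5+1) / 8 = 76/8 = 9.50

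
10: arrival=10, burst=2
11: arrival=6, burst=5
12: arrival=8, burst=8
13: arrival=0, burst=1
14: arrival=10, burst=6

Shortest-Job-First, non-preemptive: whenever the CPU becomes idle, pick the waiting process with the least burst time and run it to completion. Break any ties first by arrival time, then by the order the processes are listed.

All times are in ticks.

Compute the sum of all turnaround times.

Timeline: | 13 0-1 | idle 1-6 | 11 6-11 | 10 11-13 | 14 13-19 | 12 19-27 |
Completion: 10=13  11=11  12=27  13=1  14=19
Turnaround = completion − arrival: 10=3, 11=5, 12=19, 13=1, 14=9
Total turnaround = 3 + 5 + 19 + 1 + 9 = 37

37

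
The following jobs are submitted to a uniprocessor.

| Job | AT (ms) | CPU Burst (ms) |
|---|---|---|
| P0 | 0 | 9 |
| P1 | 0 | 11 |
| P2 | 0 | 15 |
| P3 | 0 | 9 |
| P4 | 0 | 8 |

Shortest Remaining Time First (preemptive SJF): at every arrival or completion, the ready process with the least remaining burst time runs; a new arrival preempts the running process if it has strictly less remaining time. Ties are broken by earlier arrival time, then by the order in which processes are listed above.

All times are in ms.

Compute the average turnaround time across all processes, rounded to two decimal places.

Timeline: | P4 0-8 | P0 8-17 | P3 17-26 | P1 26-37 | P2 37-52 |
Completion: P0=17  P1=37  P2=52  P3=26  P4=8
Turnaround (C−A): P0=17  P1=37  P2=52  P3=26  P4=8
Turnaround times: P0=17, P1=37, P2=52, P3=26, P4=8
Average turnaround = (17+37+52+26+8) / 5 = 140/5 = 28.00

28.00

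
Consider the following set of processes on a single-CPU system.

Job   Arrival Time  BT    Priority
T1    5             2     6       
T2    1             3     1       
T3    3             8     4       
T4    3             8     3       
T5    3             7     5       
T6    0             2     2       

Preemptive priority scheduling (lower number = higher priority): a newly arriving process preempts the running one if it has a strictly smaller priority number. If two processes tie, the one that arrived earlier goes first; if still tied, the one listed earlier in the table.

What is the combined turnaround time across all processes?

86

Timeline: | T6 0-1 | T2 1-4 | T6 4-5 | T4 5-13 | T3 13-21 | T5 21-28 | T1 28-30 |
Completion: T1=30  T2=4  T3=21  T4=13  T5=28  T6=5
Turnaround (C−A): T1=25  T2=3  T3=18  T4=10  T5=25  T6=5
Turnaround = completion − arrival: T1=25, T2=3, T3=18, T4=10, T5=25, T6=5
Total turnaround = 25 + 3 + 18 + 10 + 25 + 5 = 86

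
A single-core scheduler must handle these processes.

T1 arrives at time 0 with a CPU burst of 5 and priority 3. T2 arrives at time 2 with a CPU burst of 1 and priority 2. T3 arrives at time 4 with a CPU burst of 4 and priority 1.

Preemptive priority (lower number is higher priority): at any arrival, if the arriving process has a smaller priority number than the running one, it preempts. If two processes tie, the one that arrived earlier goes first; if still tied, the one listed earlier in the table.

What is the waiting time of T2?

Timeline: | T1 0-2 | T2 2-3 | T1 3-4 | T3 4-8 | T1 8-10 |
Completion: T1=10  T2=3  T3=8
Turnaround (C−A): T1=10  T2=1  T3=4
Waiting(T2) = turnaround − burst = 1 − 1 = 0

0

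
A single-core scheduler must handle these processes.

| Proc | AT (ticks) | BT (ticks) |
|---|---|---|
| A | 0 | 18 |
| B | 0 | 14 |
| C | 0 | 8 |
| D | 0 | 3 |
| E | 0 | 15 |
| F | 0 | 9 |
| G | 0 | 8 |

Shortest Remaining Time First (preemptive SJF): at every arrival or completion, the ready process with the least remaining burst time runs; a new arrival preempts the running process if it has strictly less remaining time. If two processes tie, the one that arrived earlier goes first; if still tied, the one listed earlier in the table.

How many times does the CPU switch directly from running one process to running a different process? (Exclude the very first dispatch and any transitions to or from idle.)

Schedule: | D 0-3 | C 3-11 | G 11-19 | F 19-28 | B 28-42 | E 42-57 | A 57-75 |
Completion: A=75  B=42  C=11  D=3  E=57  F=28  G=19

6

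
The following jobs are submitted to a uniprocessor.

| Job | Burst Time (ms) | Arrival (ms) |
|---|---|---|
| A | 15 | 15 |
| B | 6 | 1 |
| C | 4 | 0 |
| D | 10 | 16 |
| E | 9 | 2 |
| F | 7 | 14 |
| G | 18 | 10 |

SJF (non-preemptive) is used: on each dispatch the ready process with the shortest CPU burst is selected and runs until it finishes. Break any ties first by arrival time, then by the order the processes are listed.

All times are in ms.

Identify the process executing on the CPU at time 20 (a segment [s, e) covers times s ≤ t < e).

F

Schedule: | C 0-4 | B 4-10 | E 10-19 | F 19-26 | D 26-36 | A 36-51 | G 51-69 |
Completion: A=51  B=10  C=4  D=36  E=19  F=26  G=69
Turnaround (C−A): A=36  B=9  C=4  D=20  E=17  F=12  G=59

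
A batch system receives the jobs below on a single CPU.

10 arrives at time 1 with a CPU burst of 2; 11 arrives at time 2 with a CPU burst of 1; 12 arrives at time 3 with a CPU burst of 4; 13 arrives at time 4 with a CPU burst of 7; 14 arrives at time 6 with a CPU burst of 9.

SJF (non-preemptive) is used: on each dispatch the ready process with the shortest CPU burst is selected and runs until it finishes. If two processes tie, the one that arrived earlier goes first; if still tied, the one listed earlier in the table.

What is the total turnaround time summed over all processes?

Schedule: | idle 0-1 | 10 1-3 | 11 3-4 | 12 4-8 | 13 8-15 | 14 15-24 |
Completion: 10=3  11=4  12=8  13=15  14=24
Turnaround (C−A): 10=2  11=2  12=5  13=11  14=18
Turnaround = completion − arrival: 10=2, 11=2, 12=5, 13=11, 14=18
Total turnaround = 2 + 2 + 5 + 11 + 18 = 38

38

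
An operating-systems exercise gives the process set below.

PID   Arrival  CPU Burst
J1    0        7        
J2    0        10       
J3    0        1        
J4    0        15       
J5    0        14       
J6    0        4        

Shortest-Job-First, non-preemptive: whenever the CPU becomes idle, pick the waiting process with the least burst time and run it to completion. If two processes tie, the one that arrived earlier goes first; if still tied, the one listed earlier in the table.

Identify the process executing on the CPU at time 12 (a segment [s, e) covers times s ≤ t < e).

Timeline: | J3 0-1 | J6 1-5 | J1 5-12 | J2 12-22 | J5 22-36 | J4 36-51 |
Completion: J1=12  J2=22  J3=1  J4=51  J5=36  J6=5

J2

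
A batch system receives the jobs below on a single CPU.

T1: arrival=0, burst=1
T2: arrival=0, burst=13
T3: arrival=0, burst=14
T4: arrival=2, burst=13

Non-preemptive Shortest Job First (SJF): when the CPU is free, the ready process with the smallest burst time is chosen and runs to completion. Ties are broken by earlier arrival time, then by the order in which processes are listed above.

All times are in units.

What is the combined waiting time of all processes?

Gantt: | T1 0-1 | T2 1-14 | T4 14-27 | T3 27-41 |
Completion: T1=1  T2=14  T3=41  T4=27
Waiting = turnaround − burst: T1=0, T2=1, T3=27, T4=12
Total waiting = 0 + 1 + 27 + 12 = 40

40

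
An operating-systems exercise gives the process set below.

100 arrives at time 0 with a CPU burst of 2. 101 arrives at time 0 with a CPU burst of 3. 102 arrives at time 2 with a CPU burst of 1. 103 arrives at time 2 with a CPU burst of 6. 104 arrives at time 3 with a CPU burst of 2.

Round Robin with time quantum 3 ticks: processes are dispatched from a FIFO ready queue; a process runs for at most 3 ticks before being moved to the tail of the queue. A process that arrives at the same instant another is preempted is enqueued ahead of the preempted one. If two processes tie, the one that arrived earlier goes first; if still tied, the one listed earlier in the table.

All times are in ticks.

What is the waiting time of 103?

6

Gantt: | 100 0-2 | 101 2-5 | 102 5-6 | 103 6-9 | 104 9-11 | 103 11-14 |
Completion: 100=2  101=5  102=6  103=14  104=11
Turnaround (C−A): 100=2  101=5  102=4  103=12  104=8
Waiting(103) = turnaround − burst = 12 − 6 = 6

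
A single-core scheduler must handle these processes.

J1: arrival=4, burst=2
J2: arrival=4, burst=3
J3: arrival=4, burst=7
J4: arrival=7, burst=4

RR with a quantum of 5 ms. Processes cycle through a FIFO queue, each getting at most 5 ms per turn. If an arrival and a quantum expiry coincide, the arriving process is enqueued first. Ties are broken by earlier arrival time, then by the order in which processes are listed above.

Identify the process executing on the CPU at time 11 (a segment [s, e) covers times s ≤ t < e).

J3

Schedule: | idle 0-4 | J1 4-6 | J2 6-9 | J3 9-14 | J4 14-18 | J3 18-20 |
Completion: J1=6  J2=9  J3=20  J4=18
Turnaround (C−A): J1=2  J2=5  J3=16  J4=11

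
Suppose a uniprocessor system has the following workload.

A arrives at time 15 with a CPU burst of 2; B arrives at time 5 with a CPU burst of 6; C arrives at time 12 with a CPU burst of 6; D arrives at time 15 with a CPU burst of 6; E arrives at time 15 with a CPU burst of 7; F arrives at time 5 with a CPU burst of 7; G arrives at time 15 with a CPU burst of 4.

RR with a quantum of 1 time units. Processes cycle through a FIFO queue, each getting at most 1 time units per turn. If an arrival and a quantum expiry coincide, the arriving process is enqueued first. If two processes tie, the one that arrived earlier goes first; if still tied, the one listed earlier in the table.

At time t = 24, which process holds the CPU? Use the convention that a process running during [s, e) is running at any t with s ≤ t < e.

Schedule: | idle 0-5 | B 5-6 | F 6-7 | B 7-8 | F 8-9 | B 9-10 | F 10-11 | B 11-12 | F 12-13 | C 13-14 | B 14-15 | F 15-16 | C 16-17 | A 17-18 | D 18-19 | E 19-20 | G 20-21 | B 21-22 | F 22-23 | C 23-24 | A 24-25 | D 25-26 | E 26-27 | G 27-28 | F 28-29 | C 29-30 | D 30-31 | E 31-32 | G 32-33 | C 33-34 | D 34-35 | E 35-36 | G 36-37 | C 37-38 | D 38-39 | E 39-40 | D 40-41 | E 41-43 |
Completion: A=25  B=22  C=38  D=41  E=43  F=29  G=37
Turnaround (C−A): A=10  B=17  C=26  D=26  E=28  F=24  G=22

A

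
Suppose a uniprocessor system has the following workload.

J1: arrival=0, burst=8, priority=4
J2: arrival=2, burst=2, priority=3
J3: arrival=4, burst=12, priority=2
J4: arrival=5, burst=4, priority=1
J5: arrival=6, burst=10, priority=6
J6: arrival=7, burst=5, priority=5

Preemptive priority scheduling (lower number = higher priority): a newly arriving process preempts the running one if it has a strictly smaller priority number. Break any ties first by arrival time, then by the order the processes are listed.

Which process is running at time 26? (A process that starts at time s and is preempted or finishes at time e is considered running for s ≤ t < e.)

J6

Schedule: | J1 0-2 | J2 2-4 | J3 4-5 | J4 5-9 | J3 9-20 | J1 20-26 | J6 26-31 | J5 31-41 |
Completion: J1=26  J2=4  J3=20  J4=9  J5=41  J6=31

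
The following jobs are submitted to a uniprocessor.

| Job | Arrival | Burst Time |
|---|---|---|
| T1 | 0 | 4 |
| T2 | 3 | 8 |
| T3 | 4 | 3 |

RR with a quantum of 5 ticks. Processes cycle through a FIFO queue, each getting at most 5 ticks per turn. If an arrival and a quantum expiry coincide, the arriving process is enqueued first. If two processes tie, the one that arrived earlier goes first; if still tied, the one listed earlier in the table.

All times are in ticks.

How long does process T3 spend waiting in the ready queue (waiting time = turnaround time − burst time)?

5

Gantt: | T1 0-4 | T2 4-9 | T3 9-12 | T2 12-15 |
Completion: T1=4  T2=15  T3=12
Turnaround (C−A): T1=4  T2=12  T3=8
Waiting(T3) = turnaround − burst = 8 − 3 = 5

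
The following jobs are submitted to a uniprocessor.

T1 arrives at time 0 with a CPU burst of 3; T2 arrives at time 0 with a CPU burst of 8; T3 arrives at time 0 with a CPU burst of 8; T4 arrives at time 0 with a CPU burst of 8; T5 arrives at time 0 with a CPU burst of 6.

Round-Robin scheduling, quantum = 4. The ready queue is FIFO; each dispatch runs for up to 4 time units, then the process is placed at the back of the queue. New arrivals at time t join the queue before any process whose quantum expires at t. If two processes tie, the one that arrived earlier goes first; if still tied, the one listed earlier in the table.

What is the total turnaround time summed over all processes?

Timeline: | T1 0-3 | T2 3-7 | T3 7-11 | T4 11-15 | T5 15-19 | T2 19-23 | T3 23-27 | T4 27-31 | T5 31-33 |
Completion: T1=3  T2=23  T3=27  T4=31  T5=33
Turnaround (C−A): T1=3  T2=23  T3=27  T4=31  T5=33
Turnaround = completion − arrival: T1=3, T2=23, T3=27, T4=31, T5=33
Total turnaround = 3 + 23 + 27 + 31 + 33 = 117

117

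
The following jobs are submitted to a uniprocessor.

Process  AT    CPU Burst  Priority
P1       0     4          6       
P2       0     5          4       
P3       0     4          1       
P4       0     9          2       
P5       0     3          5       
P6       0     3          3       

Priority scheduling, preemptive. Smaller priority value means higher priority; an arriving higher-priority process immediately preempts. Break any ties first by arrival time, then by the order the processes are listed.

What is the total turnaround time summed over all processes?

Timeline: | P3 0-4 | P4 4-13 | P6 13-16 | P2 16-21 | P5 21-24 | P1 24-28 |
Completion: P1=28  P2=21  P3=4  P4=13  P5=24  P6=16
Turnaround = completion − arrival: P1=28, P2=21, P3=4, P4=13, P5=24, P6=16
Total turnaround = 28 + 21 + 4 + 13 + 24 + 16 = 106

106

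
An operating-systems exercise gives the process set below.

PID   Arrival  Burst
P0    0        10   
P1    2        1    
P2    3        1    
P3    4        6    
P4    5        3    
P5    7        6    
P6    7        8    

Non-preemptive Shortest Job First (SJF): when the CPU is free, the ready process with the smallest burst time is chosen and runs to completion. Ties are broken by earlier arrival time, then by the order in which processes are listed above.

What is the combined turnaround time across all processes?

Schedule: | P0 0-10 | P1 10-11 | P2 11-12 | P4 12-15 | P3 15-21 | P5 21-27 | P6 27-35 |
Completion: P0=10  P1=11  P2=12  P3=21  P4=15  P5=27  P6=35
Turnaround (C−A): P0=10  P1=9  P2=9  P3=17  P4=10  P5=20  P6=28
Turnaround = completion − arrival: P0=10, P1=9, P2=9, P3=17, P4=10, P5=20, P6=28
Total turnaround = 10 + 9 + 9 + 17 + 10 + 20 + 28 = 103

103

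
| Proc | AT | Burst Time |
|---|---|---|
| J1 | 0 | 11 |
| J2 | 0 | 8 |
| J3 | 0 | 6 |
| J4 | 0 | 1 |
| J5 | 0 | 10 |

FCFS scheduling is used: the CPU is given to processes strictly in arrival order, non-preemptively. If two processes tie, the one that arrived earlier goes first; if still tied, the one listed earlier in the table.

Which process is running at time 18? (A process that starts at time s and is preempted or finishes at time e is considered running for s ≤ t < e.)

J2

Timeline: | J1 0-11 | J2 11-19 | J3 19-25 | J4 25-26 | J5 26-36 |
Completion: J1=11  J2=19  J3=25  J4=26  J5=36
Turnaround (C−A): J1=11  J2=19  J3=25  J4=26  J5=36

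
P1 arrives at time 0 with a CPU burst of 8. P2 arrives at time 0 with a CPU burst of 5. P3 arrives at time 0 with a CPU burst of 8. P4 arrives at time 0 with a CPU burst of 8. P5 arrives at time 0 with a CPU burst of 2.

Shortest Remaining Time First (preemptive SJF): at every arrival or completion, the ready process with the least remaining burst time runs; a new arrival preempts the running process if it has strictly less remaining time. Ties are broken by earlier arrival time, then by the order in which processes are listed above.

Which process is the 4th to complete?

Gantt: | P5 0-2 | P2 2-7 | P1 7-15 | P3 15-23 | P4 23-31 |
Completion: P1=15  P2=7  P3=23  P4=31  P5=2
Turnaround (C−A): P1=15  P2=7  P3=23  P4=31  P5=2
Finish order: P5 → P2 → P1 → P3 → P4

P3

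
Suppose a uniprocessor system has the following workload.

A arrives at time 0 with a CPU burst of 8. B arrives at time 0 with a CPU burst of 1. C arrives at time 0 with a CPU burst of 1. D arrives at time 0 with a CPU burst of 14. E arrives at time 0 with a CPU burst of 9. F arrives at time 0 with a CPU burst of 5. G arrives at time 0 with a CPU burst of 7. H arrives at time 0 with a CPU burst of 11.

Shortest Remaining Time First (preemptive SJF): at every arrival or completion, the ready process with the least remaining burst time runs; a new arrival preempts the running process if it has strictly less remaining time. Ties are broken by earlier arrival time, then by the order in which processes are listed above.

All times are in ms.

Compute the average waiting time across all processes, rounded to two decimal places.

14.88

Timeline: | B 0-1 | C 1-2 | F 2-7 | G 7-14 | A 14-22 | E 22-31 | H 31-42 | D 42-56 |
Completion: A=22  B=1  C=2  D=56  E=31  F=7  G=14  H=42
Turnaround (C−A): A=22  B=1  C=2  D=56  E=31  F=7  G=14  H=42
Waiting times: A=14, B=0, C=1, D=42, E=22, F=2, G=7, H=31
Average waiting = (14+0+1+42+22+2+7+31) / 8 = 119/8 = 14.88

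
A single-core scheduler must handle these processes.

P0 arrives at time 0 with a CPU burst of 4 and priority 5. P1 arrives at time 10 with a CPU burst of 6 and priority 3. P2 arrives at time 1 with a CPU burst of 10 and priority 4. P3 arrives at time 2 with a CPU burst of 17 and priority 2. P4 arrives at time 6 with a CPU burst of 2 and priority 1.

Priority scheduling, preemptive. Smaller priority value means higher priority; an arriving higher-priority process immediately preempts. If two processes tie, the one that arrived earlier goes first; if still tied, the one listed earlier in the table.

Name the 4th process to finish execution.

Gantt: | P0 0-1 | P2 1-2 | P3 2-6 | P4 6-8 | P3 8-21 | P1 21-27 | P2 27-36 | P0 36-39 |
Completion: P0=39  P1=27  P2=36  P3=21  P4=8
Finish order: P4 → P3 → P1 → P2 → P0

P2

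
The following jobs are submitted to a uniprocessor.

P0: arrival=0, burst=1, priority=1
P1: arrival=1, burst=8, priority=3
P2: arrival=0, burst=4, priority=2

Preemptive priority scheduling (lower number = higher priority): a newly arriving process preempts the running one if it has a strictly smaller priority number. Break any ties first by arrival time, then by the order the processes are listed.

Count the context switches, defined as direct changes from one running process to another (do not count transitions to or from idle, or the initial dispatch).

2

Schedule: | P0 0-1 | P2 1-5 | P1 5-13 |
Completion: P0=1  P1=13  P2=5
Turnaround (C−A): P0=1  P1=12  P2=5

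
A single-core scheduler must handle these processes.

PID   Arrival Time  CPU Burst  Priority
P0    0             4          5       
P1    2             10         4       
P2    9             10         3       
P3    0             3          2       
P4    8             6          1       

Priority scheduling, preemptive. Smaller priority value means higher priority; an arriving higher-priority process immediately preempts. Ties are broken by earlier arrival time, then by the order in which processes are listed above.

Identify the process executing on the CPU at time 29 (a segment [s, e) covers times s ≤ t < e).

P0

Schedule: | P3 0-3 | P1 3-8 | P4 8-14 | P2 14-24 | P1 24-29 | P0 29-33 |
Completion: P0=33  P1=29  P2=24  P3=3  P4=14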